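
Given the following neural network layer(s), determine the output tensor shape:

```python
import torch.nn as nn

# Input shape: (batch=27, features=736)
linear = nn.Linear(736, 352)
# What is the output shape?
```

Input: (27, 736) -> Output: (27, 352)

Answer: (27, 352)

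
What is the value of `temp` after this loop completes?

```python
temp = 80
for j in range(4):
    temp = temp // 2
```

Halve 4 times: 80 // 2^4 = 5
`temp` takes the values: 80 → 40 → 20 → 10 → 5

Answer: 5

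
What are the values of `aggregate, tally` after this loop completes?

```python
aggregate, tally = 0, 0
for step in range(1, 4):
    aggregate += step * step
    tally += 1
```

Sum of squares and count
`aggregate, tally` takes the values: (0, 0) → (1, 0) → (1, 1) → (5, 1) → (5, 2) → (14, 2) → (14, 3)

Answer: 14, 3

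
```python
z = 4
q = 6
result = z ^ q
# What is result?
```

Trace:
`z = 4` → z = 4
`q = 6` → q = 6
`result = z ^ q` → result = 2
So result = 2

Answer: 2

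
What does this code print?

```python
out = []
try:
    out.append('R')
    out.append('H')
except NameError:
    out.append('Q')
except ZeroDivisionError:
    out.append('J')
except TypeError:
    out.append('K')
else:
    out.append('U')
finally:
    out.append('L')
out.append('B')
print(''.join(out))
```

Execution trace: 'R' (try body) → 'H' (try body, no exception) → 'U' (else) → 'L' (finally) → 'B' (after the try/except). Output: RHULB

Answer: RHULB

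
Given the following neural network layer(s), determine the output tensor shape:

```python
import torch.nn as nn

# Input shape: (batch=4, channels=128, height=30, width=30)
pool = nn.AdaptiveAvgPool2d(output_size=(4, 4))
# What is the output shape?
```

Input: (4, 128, 30, 30) -> Output: (4, 128, 4, 4)

Answer: (4, 128, 4, 4)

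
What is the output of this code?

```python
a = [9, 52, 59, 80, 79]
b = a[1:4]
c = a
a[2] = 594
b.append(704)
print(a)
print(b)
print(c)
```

Key concept: slice vs alias.
Step by step:
`a = [9, 52, 59, 80, 79]` → a = [9, 52, 59, 80, 79]
`b = a[1:4]` → b = [52, 59, 80]
`c = a` → c = [9, 52, 59, 80, 79] (same object as a)
`a[2] = 594` → a = [9, 52, 594, 80, 79] (same object as c); c = [9, 52, 594, 80, 79] (same object as a)
`b.append(704)` → b = [52, 59, 80, 704]
`print(a)` → prints [9, 52, 594, 80, 79]
`print(b)` → prints [52, 59, 80, 704]
`print(c)` → prints [9, 52, 594, 80, 79]

Answer:
[9, 52, 594, 80, 79]
[52, 59, 80, 704]
[9, 52, 594, 80, 79]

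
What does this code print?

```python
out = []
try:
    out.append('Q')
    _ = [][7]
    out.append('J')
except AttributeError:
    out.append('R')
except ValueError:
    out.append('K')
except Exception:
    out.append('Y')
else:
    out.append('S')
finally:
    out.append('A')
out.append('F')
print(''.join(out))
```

Execution trace: 'Q' (try body) → 'Y' (except Exception) → 'A' (finally) → 'F' (after the try/except). Output: QYAF

Answer: QYAF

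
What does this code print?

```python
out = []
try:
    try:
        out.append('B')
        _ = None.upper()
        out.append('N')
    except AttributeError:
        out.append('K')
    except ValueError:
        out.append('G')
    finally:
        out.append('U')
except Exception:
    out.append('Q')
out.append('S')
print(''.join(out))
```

Execution trace: 'B' (inner try body) → 'K' (inner except AttributeError) → 'U' (inner finally) → 'S' (after the try/except). Output: BKUS

Answer: BKUS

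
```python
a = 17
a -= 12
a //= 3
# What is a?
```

Trace:
`a = 17` → a = 17
`a -= 12` → a = 5
`a //= 3` → a = 1
So a = 1

Answer: 1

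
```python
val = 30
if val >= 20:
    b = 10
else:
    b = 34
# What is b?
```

Trace:
`val = 30` → val = 30
`if val >= 20: ...` → val >= 20 is True → b = 10
So b = 10

Answer: 10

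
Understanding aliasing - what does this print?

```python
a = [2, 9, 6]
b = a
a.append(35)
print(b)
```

Key concept: basic list aliasing.
Step by step:
`a = [2, 9, 6]` → a = [2, 9, 6]
`b = a` → b = [2, 9, 6] (same object as a)
`a.append(35)` → a = [2, 9, 6, 35] (same object as b); b = [2, 9, 6, 35] (same object as a)
`print(b)` → prints [2, 9, 6, 35]

Answer: [2, 9, 6, 35]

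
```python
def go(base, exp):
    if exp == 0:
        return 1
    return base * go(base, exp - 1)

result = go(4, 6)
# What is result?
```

go(4, 6) = 4 * 4 * 4 * 4 * 4 * 4 = 4096

Answer: 4096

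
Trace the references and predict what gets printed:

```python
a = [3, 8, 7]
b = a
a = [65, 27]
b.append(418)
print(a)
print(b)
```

Key concept: rebinding vs mutation: a is rebound to a new list, b still points at the original.
Step by step:
`a = [3, 8, 7]` → a = [3, 8, 7]
`b = a` → b = [3, 8, 7] (same object as a)
`a = [65, 27]` → a = [65, 27]
`b.append(418)` → b = [3, 8, 7, 418]
`print(a)` → prints [65, 27]
`print(b)` → prints [3, 8, 7, 418]

Answer:
[65, 27]
[3, 8, 7, 418]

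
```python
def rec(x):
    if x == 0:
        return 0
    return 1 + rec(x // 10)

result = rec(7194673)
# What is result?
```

Count of digits of 7194673: 7

Answer: 7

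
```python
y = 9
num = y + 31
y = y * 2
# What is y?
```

Trace:
`y = 9` → y = 9
`num = y + 31` → num = 40
`y = y * 2` → y = 18
So y = 18

Answer: 18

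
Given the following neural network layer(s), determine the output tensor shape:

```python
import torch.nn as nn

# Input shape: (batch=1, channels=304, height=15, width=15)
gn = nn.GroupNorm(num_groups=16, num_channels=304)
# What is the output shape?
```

Input: (1, 304, 15, 15) -> Output: (1, 304, 15, 15)

Answer: (1, 304, 15, 15)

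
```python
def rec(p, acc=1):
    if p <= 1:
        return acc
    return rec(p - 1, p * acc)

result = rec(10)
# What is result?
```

Accumulator trace (n, acc): (10, 1) -> (9, 10) -> (8, 90) -> (7, 720) -> (6, 5040) -> (5, 30240) -> (4, 151200) -> (3, 604800) -> (2, 1814400) -> (1, 3628800) -> return 3628800

Answer: 3628800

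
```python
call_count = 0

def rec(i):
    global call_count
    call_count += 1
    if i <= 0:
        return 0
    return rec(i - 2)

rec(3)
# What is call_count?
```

Linear recursion stepping by 2: 3 calls from i=3 down to ≤0.

Answer: 3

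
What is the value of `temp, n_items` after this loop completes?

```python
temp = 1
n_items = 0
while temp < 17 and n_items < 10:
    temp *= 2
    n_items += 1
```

Double until >= 17 or 10 iterations
`temp, n_items` takes the values: (1, 0) → (2, 0) → (2, 1) → (4, 1) → (4, 2) → (8, 2) → (8, 3) → (16, 3) → (16, 4) → (32, 4) → (32, 5)

Answer: 32, 5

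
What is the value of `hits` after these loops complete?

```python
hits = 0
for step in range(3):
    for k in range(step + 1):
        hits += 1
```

Triangle: 1 + 2 + ... + 3
`hits` takes the values: 0 → 1 → 2 → 3 → 4 → 5 → 6

Answer: 6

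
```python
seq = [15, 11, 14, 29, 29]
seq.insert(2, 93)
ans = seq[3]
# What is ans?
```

Trace:
`seq = [15, 11, 14, 29, 29]` → seq = [15, 11, 14, 29, 29]
`seq.insert(2, 93)` → seq = [15, 11, 93, 14, 29, 29]
`ans = seq[3]` → ans = 14
So ans = 14

Answer: 14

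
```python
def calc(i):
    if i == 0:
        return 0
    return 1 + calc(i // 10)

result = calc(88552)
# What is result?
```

Count of digits of 88552: 5

Answer: 5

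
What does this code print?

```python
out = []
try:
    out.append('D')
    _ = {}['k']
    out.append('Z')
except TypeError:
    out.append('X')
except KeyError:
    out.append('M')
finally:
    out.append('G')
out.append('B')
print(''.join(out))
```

Execution trace: 'D' (try body) → 'M' (except KeyError) → 'G' (finally) → 'B' (after the try/except). Output: DMGB

Answer: DMGB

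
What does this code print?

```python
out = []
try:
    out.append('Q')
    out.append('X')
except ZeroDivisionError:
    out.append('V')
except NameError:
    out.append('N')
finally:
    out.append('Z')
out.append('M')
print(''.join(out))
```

Execution trace: 'Q' (try body) → 'X' (try body, no exception) → 'Z' (finally) → 'M' (after the try/except). Output: QXZM

Answer: QXZM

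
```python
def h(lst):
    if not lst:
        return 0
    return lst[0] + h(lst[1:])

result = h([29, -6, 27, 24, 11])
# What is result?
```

29 + (-6) + 27 + 24 + 11 + 0 = 85

Answer: 85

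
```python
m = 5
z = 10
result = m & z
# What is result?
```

Trace:
`m = 5` → m = 5
`z = 10` → z = 10
`result = m & z` → result = 0
So result = 0

Answer: 0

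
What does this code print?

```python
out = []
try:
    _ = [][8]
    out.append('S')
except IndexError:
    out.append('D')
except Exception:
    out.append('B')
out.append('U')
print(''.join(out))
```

Execution trace: 'D' (except IndexError) → 'U' (after the try/except). Output: DU

Answer: DU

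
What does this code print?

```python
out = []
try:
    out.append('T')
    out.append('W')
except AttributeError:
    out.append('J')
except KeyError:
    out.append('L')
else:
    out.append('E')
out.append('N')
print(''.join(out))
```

Execution trace: 'T' (try body) → 'W' (try body, no exception) → 'E' (else) → 'N' (after the try/except). Output: TWEN

Answer: TWEN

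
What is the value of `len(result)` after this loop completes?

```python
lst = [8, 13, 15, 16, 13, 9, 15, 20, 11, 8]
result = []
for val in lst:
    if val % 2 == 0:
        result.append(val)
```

Count even numbers in [8, 13, 15, 16, 13, 9, 15, 20, 11, 8]
`result` takes the values: [] → [8] → [8, 16] → [8, 16, 20] → [8, 16, 20, 8]
So `len(result)` = 4

Answer: 4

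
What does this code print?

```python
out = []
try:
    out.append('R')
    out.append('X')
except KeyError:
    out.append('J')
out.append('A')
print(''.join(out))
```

Execution trace: 'R' (try body) → 'X' (try body, no exception) → 'A' (after the try/except). Output: RXA

Answer: RXA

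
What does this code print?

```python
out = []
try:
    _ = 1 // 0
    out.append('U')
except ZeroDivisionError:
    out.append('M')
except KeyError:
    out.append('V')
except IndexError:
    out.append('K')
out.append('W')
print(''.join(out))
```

Execution trace: 'M' (except ZeroDivisionError) → 'W' (after the try/except). Output: MW

Answer: MW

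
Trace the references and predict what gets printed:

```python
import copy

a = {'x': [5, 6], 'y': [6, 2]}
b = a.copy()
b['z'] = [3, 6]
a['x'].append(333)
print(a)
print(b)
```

Key concept: shallow copy of dict with mutable values.
Step by step:
`a = {'x': [5, 6], 'y': [6, 2]}` → a = {'x': [5, 6], 'y': [6, 2]}
`b = a.copy()` → b = {'x': [5, 6], 'y': [6, 2]}
`b['z'] = [3, 6]` → b = {'x': [5, 6], 'y': [6, 2], 'z': [3, 6]}
`a['x'].append(333)` → a = {'x': [5, 6, 333], 'y': [6, 2]}; b = {'x': [5, 6, 333], 'y': [6, 2], 'z': [3, 6]}
`print(a)` → prints {'x': [5, 6, 333], 'y': [6, 2]}
`print(b)` → prints {'x': [5, 6, 333], 'y': [6, 2], 'z': [3, 6]}

Answer:
{'x': [5, 6, 333], 'y': [6, 2]}
{'x': [5, 6, 333], 'y': [6, 2], 'z': [3, 6]}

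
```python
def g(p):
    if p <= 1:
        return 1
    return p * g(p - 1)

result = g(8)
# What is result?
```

g(8) = 8 * 7 * 6 * 5 * 4 * 3 * 2 * 1 = 40320

Answer: 40320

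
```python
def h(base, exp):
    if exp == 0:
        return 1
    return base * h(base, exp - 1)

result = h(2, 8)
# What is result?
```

h(2, 8) = 2 * 2 * 2 * 2 * 2 * 2 * 2 * 2 = 256

Answer: 256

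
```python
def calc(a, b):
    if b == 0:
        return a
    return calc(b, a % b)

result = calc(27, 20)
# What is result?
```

calc(27, 20) -> calc(20, 7) -> calc(7, 6) -> calc(6, 1) -> calc(1, 0) -> 1

Answer: 1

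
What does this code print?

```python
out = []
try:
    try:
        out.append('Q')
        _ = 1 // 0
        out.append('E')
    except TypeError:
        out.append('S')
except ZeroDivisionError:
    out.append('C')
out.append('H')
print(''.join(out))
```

Execution trace: 'Q' (try body) → 'C' (outer except ZeroDivisionError) → 'H' (after the try/except). Output: QCH

Answer: QCH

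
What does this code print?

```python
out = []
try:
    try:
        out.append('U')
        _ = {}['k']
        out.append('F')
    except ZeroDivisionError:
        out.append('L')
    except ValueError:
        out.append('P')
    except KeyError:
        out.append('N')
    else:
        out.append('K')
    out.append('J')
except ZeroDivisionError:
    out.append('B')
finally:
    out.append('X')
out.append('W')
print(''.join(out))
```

Execution trace: 'U' (inner try body) → 'N' (inner except KeyError) → 'J' (try body, no exception) → 'X' (finally) → 'W' (after the try/except). Output: UNJXW

Answer: UNJXW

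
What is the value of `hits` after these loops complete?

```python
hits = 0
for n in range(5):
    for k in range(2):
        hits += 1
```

5 * 2 = 10
`hits` takes the values: 0 → 1 → 2 → 3 → 4 → 5 → 6 → 7 → 8 → 9 → 10

Answer: 10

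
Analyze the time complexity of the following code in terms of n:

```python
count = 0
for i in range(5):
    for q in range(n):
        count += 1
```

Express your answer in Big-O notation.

Each loop level contributes: 1 × n. Multiplying the contributions gives O(n).

Answer: O(n)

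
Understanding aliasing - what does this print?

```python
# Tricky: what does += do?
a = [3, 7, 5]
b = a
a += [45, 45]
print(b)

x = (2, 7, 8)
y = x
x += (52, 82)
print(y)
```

Key concept: += behavior differs for mutable vs immutable.
Step by step:
`a = [3, 7, 5]` → a = [3, 7, 5]
`b = a` → b = [3, 7, 5] (same object as a)
`a += [45, 45]` → a = [3, 7, 5, 45, 45] (same object as b); b = [3, 7, 5, 45, 45] (same object as a)
`print(b)` → prints [3, 7, 5, 45, 45]
`x = (2, 7, 8)` → x = (2, 7, 8)
`y = x` → y = (2, 7, 8)
`x += (52, 82)` → x = (2, 7, 8, 52, 82)
`print(y)` → prints (2, 7, 8)

Answer:
[3, 7, 5, 45, 45]
(2, 7, 8)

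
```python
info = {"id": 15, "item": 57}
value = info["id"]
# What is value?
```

Trace:
`info = {"id": 15, "item": 57}` → info = {'id': 15, 'item': 57}
`value = info["id"]` → value = 15
So value = 15

Answer: 15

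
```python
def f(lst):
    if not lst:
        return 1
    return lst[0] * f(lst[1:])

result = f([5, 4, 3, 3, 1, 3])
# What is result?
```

Product over [5, 4, 3, 3, 1, 3] = 5 * 4 * 3 * 3 * 1 * 3 = 540

Answer: 540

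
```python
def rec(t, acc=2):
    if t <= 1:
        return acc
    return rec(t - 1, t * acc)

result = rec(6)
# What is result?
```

Accumulator trace (n, acc): (6, 2) -> (5, 12) -> (4, 60) -> (3, 240) -> (2, 720) -> (1, 1440) -> return 1440

Answer: 1440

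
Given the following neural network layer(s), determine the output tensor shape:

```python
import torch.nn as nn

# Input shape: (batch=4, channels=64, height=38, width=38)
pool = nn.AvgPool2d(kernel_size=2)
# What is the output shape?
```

Input: (4, 64, 38, 38) -> Output: (4, 64, 19, 19)

Answer: (4, 64, 19, 19)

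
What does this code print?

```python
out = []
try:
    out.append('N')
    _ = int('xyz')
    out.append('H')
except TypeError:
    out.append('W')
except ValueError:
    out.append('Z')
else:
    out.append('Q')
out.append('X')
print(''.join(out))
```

Execution trace: 'N' (try body) → 'Z' (except ValueError) → 'X' (after the try/except). Output: NZX

Answer: NZX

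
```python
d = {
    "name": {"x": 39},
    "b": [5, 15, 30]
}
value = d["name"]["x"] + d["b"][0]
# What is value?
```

Trace:
`d = { ...` → d = {'name': {'x': 39}, 'b': [5, 15, 30]}
`value = d["name"]["x"] + d["b"][0]` → value = 44
So value = 44

Answer: 44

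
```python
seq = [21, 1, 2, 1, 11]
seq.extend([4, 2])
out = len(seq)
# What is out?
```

Trace:
`seq = [21, 1, 2, 1, 11]` → seq = [21, 1, 2, 1, 11]
`seq.extend([4, 2])` → seq = [21, 1, 2, 1, 11, 4, 2]
`out = len(seq)` → out = 7
So out = 7

Answer: 7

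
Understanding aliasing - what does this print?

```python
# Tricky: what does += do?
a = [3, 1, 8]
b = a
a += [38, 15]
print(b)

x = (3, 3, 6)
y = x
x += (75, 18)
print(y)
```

Key concept: += behavior differs for mutable vs immutable.
Step by step:
`a = [3, 1, 8]` → a = [3, 1, 8]
`b = a` → b = [3, 1, 8] (same object as a)
`a += [38, 15]` → a = [3, 1, 8, 38, 15] (same object as b); b = [3, 1, 8, 38, 15] (same object as a)
`print(b)` → prints [3, 1, 8, 38, 15]
`x = (3, 3, 6)` → x = (3, 3, 6)
`y = x` → y = (3, 3, 6)
`x += (75, 18)` → x = (3, 3, 6, 75, 18)
`print(y)` → prints (3, 3, 6)

Answer:
[3, 1, 8, 38, 15]
(3, 3, 6)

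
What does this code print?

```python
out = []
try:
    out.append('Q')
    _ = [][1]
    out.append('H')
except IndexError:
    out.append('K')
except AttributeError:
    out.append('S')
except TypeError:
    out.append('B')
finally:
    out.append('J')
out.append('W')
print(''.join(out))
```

Execution trace: 'Q' (try body) → 'K' (except IndexError) → 'J' (finally) → 'W' (after the try/except). Output: QKJW

Answer: QKJW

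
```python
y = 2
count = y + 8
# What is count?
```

Trace:
`y = 2` → y = 2
`count = y + 8` → count = 10
So count = 10

Answer: 10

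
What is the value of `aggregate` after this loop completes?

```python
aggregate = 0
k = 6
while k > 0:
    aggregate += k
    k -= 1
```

Sum 6 down to 1
`aggregate` takes the values: 0 → 6 → 11 → 15 → 18 → 20 → 21

Answer: 21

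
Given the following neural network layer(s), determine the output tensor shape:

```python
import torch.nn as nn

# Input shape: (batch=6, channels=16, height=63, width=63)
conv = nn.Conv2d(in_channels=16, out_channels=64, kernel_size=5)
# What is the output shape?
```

Input: (6, 16, 63, 63) -> Output: (6, 64, 59, 59)

Answer: (6, 64, 59, 59)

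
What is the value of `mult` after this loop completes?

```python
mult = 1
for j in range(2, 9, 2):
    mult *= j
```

Product of even numbers 2 to 8
`mult` takes the values: 1 → 2 → 8 → 48 → 384

Answer: 384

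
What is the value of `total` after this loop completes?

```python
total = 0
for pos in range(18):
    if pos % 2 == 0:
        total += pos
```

Sum of even numbers 0 to 17
`total` takes the values: 0 → 2 → 6 → 12 → 20 → 30 → 42 → 56 → 72

Answer: 72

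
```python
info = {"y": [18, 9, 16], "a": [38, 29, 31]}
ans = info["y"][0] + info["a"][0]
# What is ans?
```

Trace:
`info = {"y": [18, 9, 16], "a": [38, 29, 31]}` → info = {'y': [18, 9, 16], 'a': [38, 29, 31]}
`ans = info["y"][0] + info["a"][0]` → ans = 56
So ans = 56

Answer: 56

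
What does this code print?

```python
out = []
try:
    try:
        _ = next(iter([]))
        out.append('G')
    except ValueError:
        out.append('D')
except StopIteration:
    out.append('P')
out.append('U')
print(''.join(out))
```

Execution trace: 'P' (outer except StopIteration) → 'U' (after the try/except). Output: PU

Answer: PU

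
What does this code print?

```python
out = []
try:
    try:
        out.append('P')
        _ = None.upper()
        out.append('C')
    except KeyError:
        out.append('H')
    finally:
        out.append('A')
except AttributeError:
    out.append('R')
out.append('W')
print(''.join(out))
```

Execution trace: 'P' (try body) → 'A' (finally) → 'R' (outer except AttributeError) → 'W' (after the try/except). Output: PARW

Answer: PARW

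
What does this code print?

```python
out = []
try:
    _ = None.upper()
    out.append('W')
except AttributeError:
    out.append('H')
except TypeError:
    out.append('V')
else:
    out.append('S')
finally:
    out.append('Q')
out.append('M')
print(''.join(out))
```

Execution trace: 'H' (except AttributeError) → 'Q' (finally) → 'M' (after the try/except). Output: HQM

Answer: HQM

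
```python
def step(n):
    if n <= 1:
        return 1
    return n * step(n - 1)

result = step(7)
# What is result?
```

step(7) = 7 * 6 * 5 * 4 * 3 * 2 * 1 = 5040

Answer: 5040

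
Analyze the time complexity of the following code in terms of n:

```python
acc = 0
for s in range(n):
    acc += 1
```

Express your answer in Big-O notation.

Each loop level contributes: n. Multiplying the contributions gives O(n).

Answer: O(n)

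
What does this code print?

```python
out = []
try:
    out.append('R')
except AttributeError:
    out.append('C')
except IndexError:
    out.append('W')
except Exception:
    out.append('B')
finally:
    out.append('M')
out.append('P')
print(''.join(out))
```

Execution trace: 'R' (try body, no exception) → 'M' (finally) → 'P' (after the try/except). Output: RMP

Answer: RMP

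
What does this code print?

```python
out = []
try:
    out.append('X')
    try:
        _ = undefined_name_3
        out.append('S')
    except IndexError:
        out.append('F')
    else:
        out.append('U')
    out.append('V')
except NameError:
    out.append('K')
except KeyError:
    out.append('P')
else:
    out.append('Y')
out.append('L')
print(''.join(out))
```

Execution trace: 'X' (try body) → 'K' (except NameError) → 'L' (after the try/except). Output: XKL

Answer: XKL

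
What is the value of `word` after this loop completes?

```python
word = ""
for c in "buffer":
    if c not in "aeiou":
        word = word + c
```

Remove vowels from 'buffer'
`word` takes the values: "" → "b" → "bf" → "bff" → "bffr"

Answer: "bffr"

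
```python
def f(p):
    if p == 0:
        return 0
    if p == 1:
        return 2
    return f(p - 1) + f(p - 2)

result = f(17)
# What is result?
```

Build up from base cases: f(0)=0, f(1)=2, f(2)=2, f(3)=4, f(4)=6, f(5)=10, f(6)=16, ..., f(17)=3194

Answer: 3194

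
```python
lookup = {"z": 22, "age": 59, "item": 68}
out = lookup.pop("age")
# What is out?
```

Trace:
`lookup = {"z": 22, "age": 59, "item": 68}` → lookup = {'z': 22, 'age': 59, 'item': 68}
`out = lookup.pop("age")` → lookup = {'z': 22, 'item': 68}; out = 59
So out = 59

Answer: 59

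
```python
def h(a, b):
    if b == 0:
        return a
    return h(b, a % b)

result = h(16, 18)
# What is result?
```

h(16, 18) -> h(18, 16) -> h(16, 2) -> h(2, 0) -> 2

Answer: 2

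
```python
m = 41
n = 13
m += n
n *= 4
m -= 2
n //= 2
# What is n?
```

Trace:
`m = 41` → m = 41
`n = 13` → n = 13
`m += n` → m = 54
`n *= 4` → n = 52
`m -= 2` → m = 52
`n //= 2` → n = 26
So n = 26

Answer: 26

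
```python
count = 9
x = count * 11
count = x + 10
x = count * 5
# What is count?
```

Trace:
`count = 9` → count = 9
`x = count * 11` → x = 99
`count = x + 10` → count = 109
`x = count * 5` → x = 545
So count = 109

Answer: 109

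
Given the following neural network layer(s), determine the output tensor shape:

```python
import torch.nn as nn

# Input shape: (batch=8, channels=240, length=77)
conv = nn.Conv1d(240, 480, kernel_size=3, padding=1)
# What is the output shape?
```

Input: (8, 240, 77) -> Output: (8, 480, 77)

Answer: (8, 480, 77)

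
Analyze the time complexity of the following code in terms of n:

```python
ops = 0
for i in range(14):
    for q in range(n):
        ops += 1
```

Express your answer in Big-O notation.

Each loop level contributes: 1 × n. Multiplying the contributions gives O(n).

Answer: O(n)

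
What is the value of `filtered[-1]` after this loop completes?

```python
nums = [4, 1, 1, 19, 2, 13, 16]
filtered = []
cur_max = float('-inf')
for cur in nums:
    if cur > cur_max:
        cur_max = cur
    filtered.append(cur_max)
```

Running max ends at 19
`filtered` takes the values: [] → [4] → [4, 4] → [4, 4, 4] → [4, 4, 4, 19] → [4, 4, 4, 19, 19] → [4, 4, 4, 19, 19, 19] → [4, 4, 4, 19, 19, 19, 19]
So `filtered[-1]` = 19

Answer: 19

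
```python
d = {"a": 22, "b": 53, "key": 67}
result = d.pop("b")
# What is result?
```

Trace:
`d = {"a": 22, "b": 53, "key": 67}` → d = {'a': 22, 'b': 53, 'key': 67}
`result = d.pop("b")` → d = {'a': 22, 'key': 67}; result = 53
So result = 53

Answer: 53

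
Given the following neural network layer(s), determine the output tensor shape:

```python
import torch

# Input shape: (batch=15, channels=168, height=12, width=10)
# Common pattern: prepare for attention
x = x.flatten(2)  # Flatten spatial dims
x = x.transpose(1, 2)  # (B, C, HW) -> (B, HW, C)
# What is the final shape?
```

Input: (15, 168, 12, 10) -> after flatten(2): (15, 168, 120) -> Output: (15, 120, 168)

Answer: (15, 120, 168)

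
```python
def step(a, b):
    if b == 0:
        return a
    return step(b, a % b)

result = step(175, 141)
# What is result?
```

step(175, 141) -> step(141, 34) -> step(34, 5) -> step(5, 4) -> step(4, 1) -> step(1, 0) -> 1

Answer: 1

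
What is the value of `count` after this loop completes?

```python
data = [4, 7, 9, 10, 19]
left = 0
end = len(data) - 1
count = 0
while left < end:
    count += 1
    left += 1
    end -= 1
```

Iterations until pointers meet (list length 5)
`count` takes the values: 0 → 1 → 2

Answer: 2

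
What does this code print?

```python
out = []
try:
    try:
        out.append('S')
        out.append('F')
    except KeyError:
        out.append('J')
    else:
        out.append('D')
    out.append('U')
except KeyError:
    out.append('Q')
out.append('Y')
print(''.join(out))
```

Execution trace: 'S' (inner try body) → 'F' (inner try body, no exception) → 'D' (inner else) → 'U' (try body, no exception) → 'Y' (after the try/except). Output: SFDUY

Answer: SFDUY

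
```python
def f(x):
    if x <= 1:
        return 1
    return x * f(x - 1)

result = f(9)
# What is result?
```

f(9) = 9 * 8 * 7 * 6 * 5 * 4 * 3 * 2 * 1 = 362880

Answer: 362880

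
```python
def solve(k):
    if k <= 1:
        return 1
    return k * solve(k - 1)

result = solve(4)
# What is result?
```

solve(4) = 4 * 3 * 2 * 1 = 24

Answer: 24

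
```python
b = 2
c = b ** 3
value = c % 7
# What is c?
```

Trace:
`b = 2` → b = 2
`c = b ** 3` → c = 8
`value = c % 7` → value = 1
So c = 8

Answer: 8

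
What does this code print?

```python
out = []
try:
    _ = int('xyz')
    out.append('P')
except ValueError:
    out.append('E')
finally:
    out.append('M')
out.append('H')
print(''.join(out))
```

Execution trace: 'E' (except ValueError) → 'M' (finally) → 'H' (after the try/except). Output: EMH

Answer: EMH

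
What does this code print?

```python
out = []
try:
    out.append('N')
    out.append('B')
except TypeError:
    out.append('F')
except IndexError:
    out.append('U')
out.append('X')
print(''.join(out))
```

Execution trace: 'N' (try body) → 'B' (try body, no exception) → 'X' (after the try/except). Output: NBX

Answer: NBX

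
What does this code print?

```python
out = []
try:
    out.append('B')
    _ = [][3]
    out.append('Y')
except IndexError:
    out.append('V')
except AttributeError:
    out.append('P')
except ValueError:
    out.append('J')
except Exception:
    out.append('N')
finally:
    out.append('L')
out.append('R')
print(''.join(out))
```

Execution trace: 'B' (try body) → 'V' (except IndexError) → 'L' (finally) → 'R' (after the try/except). Output: BVLR

Answer: BVLR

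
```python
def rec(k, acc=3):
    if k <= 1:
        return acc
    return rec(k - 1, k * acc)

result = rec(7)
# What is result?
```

Accumulator trace (n, acc): (7, 3) -> (6, 21) -> (5, 126) -> (4, 630) -> (3, 2520) -> (2, 7560) -> (1, 15120) -> return 15120

Answer: 15120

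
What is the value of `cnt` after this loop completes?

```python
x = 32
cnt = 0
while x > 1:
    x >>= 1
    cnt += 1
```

Count right shifts until 1
`cnt` takes the values: 0 → 1 → 2 → 3 → 4 → 5

Answer: 5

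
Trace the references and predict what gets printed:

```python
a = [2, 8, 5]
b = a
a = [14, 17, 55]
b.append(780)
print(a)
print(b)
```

Key concept: rebinding vs mutation: a is rebound to a new list, b still points at the original.
Step by step:
`a = [2, 8, 5]` → a = [2, 8, 5]
`b = a` → b = [2, 8, 5] (same object as a)
`a = [14, 17, 55]` → a = [14, 17, 55]
`b.append(780)` → b = [2, 8, 5, 780]
`print(a)` → prints [14, 17, 55]
`print(b)` → prints [2, 8, 5, 780]

Answer:
[14, 17, 55]
[2, 8, 5, 780]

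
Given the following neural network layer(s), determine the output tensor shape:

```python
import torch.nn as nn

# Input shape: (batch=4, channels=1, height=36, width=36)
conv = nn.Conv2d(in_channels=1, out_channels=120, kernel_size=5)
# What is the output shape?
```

Input: (4, 1, 36, 36) -> Output: (4, 120, 32, 32)

Answer: (4, 120, 32, 32)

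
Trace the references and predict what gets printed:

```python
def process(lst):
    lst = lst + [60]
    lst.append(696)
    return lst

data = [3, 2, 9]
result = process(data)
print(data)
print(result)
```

Key concept: rebinding parameter vs mutation.
Step by step:
`data = [3, 2, 9]` → data = [3, 2, 9]
`result = process(data)` → result = [3, 2, 9, 60, 696]
`print(data)` → prints [3, 2, 9]
`print(result)` → prints [3, 2, 9, 60, 696]

Answer:
[3, 2, 9]
[3, 2, 9, 60, 696]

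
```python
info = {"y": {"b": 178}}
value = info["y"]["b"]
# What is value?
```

Trace:
`info = {"y": {"b": 178}}` → info = {'y': {'b': 178}}
`value = info["y"]["b"]` → value = 178
So value = 178

Answer: 178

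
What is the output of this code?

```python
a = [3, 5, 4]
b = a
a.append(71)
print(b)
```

Key concept: basic list aliasing.
Step by step:
`a = [3, 5, 4]` → a = [3, 5, 4]
`b = a` → b = [3, 5, 4] (same object as a)
`a.append(71)` → a = [3, 5, 4, 71] (same object as b); b = [3, 5, 4, 71] (same object as a)
`print(b)` → prints [3, 5, 4, 71]

Answer: [3, 5, 4, 71]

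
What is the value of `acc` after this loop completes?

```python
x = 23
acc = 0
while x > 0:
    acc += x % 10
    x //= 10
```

Sum digits of 23
`acc` takes the values: 0 → 3 → 5

Answer: 5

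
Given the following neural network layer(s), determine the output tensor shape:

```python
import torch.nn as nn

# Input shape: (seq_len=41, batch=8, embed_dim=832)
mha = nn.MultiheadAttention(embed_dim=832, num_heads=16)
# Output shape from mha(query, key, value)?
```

Input: (41, 8, 832) -> Output: (41, 8, 832)

Answer: (41, 8, 832)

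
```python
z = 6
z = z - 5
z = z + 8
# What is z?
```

Trace:
`z = 6` → z = 6
`z = z - 5` → z = 1
`z = z + 8` → z = 9
So z = 9

Answer: 9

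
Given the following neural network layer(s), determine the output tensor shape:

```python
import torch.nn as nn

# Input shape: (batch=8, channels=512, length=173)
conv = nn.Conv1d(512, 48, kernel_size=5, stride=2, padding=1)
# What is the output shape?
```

Input: (8, 512, 173) -> Output: (8, 48, 86)

Answer: (8, 48, 86)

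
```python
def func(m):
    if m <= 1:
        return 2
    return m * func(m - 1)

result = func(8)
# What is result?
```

func(8) = 8 * 7 * 6 * 5 * 4 * 3 * 2 * 2 = 80640

Answer: 80640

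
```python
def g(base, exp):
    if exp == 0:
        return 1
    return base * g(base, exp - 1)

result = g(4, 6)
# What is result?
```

g(4, 6) = 4 * 4 * 4 * 4 * 4 * 4 = 4096

Answer: 4096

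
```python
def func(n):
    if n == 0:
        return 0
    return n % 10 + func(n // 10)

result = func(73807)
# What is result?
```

Sum of digits of 73807: 7 + 0 + 8 + 3 + 7 = 25

Answer: 25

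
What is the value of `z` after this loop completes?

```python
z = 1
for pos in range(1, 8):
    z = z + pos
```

Start at 1, add 1 through 7
`z` takes the values: 1 → 2 → 4 → 7 → 11 → 16 → 22 → 29

Answer: 29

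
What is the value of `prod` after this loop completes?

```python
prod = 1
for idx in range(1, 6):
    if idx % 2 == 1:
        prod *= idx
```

Product of odd numbers 1 to 5
`prod` takes the values: 1 → 3 → 15

Answer: 15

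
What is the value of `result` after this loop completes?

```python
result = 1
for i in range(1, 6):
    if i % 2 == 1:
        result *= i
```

Product of odd numbers 1 to 5
`result` takes the values: 1 → 3 → 15

Answer: 15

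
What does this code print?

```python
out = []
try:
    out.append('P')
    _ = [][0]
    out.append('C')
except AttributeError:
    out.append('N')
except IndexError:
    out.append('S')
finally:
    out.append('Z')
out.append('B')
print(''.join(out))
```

Execution trace: 'P' (try body) → 'S' (except IndexError) → 'Z' (finally) → 'B' (after the try/except). Output: PSZB

Answer: PSZB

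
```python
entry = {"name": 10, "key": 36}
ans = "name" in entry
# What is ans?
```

Trace:
`entry = {"name": 10, "key": 36}` → entry = {'name': 10, 'key': 36}
`ans = "name" in entry` → ans = True
So ans = True

Answer: True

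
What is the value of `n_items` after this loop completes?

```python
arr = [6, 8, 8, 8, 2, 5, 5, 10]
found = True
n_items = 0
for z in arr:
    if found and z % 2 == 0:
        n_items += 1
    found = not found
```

Count even values at even positions
`n_items` takes the values: 0 → 1 → 2 → 3

Answer: 3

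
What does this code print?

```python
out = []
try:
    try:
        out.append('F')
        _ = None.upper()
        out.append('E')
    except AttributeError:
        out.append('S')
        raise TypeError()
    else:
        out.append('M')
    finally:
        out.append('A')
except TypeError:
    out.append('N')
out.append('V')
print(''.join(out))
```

Execution trace: 'F' (inner try body) → 'S' (inner except AttributeError) → 'A' (inner finally) → 'N' (outer except TypeError) → 'V' (after the try/except). Output: FSANV

Answer: FSANV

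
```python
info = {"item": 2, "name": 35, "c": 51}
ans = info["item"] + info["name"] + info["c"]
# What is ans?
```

Trace:
`info = {"item": 2, "name": 35, "c": 51}` → info = {'item': 2, 'name': 35, 'c': 51}
`ans = info["item"] + info["name"] + info["c"]` → ans = 88
So ans = 88

Answer: 88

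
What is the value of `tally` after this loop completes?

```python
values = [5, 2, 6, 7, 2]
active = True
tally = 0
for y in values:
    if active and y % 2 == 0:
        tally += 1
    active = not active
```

Count even values at even positions
`tally` takes the values: 0 → 1 → 2

Answer: 2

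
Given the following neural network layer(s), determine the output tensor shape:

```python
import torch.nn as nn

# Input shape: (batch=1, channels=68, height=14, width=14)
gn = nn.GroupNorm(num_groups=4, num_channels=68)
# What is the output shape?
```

Input: (1, 68, 14, 14) -> Output: (1, 68, 14, 14)

Answer: (1, 68, 14, 14)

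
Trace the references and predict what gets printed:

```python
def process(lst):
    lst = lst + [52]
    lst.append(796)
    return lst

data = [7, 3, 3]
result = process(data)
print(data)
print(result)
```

Key concept: rebinding parameter vs mutation.
Step by step:
`data = [7, 3, 3]` → data = [7, 3, 3]
`result = process(data)` → result = [7, 3, 3, 52, 796]
`print(data)` → prints [7, 3, 3]
`print(result)` → prints [7, 3, 3, 52, 796]

Answer:
[7, 3, 3]
[7, 3, 3, 52, 796]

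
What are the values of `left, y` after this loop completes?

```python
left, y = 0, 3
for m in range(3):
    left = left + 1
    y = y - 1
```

left goes 0→3, y goes 3→0
`left, y` takes the values: (0, 3) → (1, 3) → (1, 2) → (2, 2) → (2, 1) → (3, 1) → (3, 0)

Answer: 3, 0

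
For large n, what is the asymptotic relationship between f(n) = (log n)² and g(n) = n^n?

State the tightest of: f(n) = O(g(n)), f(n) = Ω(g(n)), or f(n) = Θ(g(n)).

(log n)² vs n^n: f(n) = O(g(n)) but not Ω(g(n)) — n^n grows strictly faster than (log n)².

Answer: f(n) = O(g(n)) but not Ω(g(n)) — n^n grows strictly faster than (log n)².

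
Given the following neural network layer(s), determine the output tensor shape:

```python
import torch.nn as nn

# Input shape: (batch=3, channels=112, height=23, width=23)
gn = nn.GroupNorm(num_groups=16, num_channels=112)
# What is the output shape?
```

Input: (3, 112, 23, 23) -> Output: (3, 112, 23, 23)

Answer: (3, 112, 23, 23)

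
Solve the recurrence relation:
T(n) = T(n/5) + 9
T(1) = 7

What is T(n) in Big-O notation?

Each step divides n by 5 and adds 9. After log_5(n) steps we reach T(1)=7. So T(n) = 9·log_5(n) + 7 = O(log n).

Answer: O(log n)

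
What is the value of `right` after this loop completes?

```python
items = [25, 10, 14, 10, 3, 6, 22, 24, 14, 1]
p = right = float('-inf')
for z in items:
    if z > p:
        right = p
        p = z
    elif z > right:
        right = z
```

Second largest (with repeats) in [25, 10, 14, 10, 3, 6, 22, 24, 14, 1]
`right` takes the values: -inf → 10 → 14 → 22 → 24

Answer: 24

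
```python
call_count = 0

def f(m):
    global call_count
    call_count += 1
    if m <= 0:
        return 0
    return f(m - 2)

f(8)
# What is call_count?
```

Linear recursion stepping by 2: 5 calls from m=8 down to ≤0.

Answer: 5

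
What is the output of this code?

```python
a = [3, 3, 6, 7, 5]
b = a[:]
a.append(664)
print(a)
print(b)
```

Key concept: slice [:] creates copy.
Step by step:
`a = [3, 3, 6, 7, 5]` → a = [3, 3, 6, 7, 5]
`b = a[:]` → b = [3, 3, 6, 7, 5]
`a.append(664)` → a = [3, 3, 6, 7, 5, 664]
`print(a)` → prints [3, 3, 6, 7, 5, 664]
`print(b)` → prints [3, 3, 6, 7, 5]

Answer:
[3, 3, 6, 7, 5, 664]
[3, 3, 6, 7, 5]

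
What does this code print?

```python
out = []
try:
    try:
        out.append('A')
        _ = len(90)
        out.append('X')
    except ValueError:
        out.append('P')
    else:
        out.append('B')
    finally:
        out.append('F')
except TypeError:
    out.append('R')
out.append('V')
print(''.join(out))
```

Execution trace: 'A' (try body) → 'F' (finally) → 'R' (outer except TypeError) → 'V' (after the try/except). Output: AFRV

Answer: AFRV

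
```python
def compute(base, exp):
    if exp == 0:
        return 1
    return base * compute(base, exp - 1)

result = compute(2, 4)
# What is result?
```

compute(2, 4) = 2 * 2 * 2 * 2 = 16

Answer: 16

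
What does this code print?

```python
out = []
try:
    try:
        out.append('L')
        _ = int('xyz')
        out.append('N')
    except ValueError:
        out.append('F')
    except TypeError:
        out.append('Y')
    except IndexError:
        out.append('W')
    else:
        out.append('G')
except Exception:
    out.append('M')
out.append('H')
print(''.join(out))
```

Execution trace: 'L' (inner try body) → 'F' (inner except ValueError) → 'H' (after the try/except). Output: LFH

Answer: LFH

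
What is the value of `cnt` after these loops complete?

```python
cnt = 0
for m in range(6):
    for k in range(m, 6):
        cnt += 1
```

Upper triangle: 6 + 5 + ... + 1
`cnt` takes the values: 0 → 1 → 2 → 3 → 4 → 5 → 6 → 7 → 8 → 9 → 10 → 11 → 12 → 13 → 14 → 15 → 16 → 17 → 18 → 19 → 20 → 21

Answer: 21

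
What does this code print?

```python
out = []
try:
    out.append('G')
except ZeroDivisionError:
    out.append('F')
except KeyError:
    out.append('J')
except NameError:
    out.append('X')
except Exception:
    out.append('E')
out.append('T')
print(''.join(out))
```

Execution trace: 'G' (try body, no exception) → 'T' (after the try/except). Output: GT

Answer: GT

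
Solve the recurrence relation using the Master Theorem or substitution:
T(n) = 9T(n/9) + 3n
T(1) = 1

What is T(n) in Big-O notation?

By Master Theorem: a=9, b=9, f(n)=3n. Since log_9(9) = 1 and f(n) = Θ(n^1), Case 2 applies. T(n) = O(n log n).

Answer: O(n log n)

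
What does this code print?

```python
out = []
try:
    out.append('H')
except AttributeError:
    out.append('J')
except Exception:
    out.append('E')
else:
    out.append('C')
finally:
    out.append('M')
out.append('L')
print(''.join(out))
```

Execution trace: 'H' (try body, no exception) → 'C' (else) → 'M' (finally) → 'L' (after the try/except). Output: HCML

Answer: HCML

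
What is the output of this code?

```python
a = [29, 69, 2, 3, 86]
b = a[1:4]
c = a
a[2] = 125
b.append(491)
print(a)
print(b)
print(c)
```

Key concept: slice vs alias.
Step by step:
`a = [29, 69, 2, 3, 86]` → a = [29, 69, 2, 3, 86]
`b = a[1:4]` → b = [69, 2, 3]
`c = a` → c = [29, 69, 2, 3, 86] (same object as a)
`a[2] = 125` → a = [29, 69, 125, 3, 86] (same object as c); c = [29, 69, 125, 3, 86] (same object as a)
`b.append(491)` → b = [69, 2, 3, 491]
`print(a)` → prints [29, 69, 125, 3, 86]
`print(b)` → prints [69, 2, 3, 491]
`print(c)` → prints [29, 69, 125, 3, 86]

Answer:
[29, 69, 125, 3, 86]
[69, 2, 3, 491]
[29, 69, 125, 3, 86]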